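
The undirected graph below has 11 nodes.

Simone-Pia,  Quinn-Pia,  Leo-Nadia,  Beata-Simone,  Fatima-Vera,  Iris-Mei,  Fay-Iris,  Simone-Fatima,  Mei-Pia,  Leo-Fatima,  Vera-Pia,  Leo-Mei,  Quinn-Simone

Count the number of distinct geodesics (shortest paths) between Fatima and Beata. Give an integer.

1

The shortest distance is 2, and the only length-2 path is Fatima–Simone–Beata. So there is exactly 1 shortest path.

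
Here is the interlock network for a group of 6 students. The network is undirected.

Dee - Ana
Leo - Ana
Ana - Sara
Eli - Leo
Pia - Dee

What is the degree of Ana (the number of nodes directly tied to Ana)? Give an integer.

Ana is directly tied to Dee, Leo, and Sara. That is 3 neighbors, so the degree of Ana is 3.

3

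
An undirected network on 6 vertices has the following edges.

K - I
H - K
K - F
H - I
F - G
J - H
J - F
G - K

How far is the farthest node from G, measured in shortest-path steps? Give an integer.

2

Distances from G: F:1, H:2, I:2, J:2, K:1.
The largest is 2 (to I, H, and J), so the eccentricity of G is 2.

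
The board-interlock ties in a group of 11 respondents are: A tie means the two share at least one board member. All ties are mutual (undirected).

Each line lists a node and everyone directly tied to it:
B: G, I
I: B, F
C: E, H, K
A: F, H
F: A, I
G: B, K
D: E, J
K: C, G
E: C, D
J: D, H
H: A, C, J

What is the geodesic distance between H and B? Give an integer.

4

One shortest route is H – A – F – I – B, which uses 4 edges, and at distance 3 from H we only reach {G, I}, which does not include B. So d(H,B) = 4.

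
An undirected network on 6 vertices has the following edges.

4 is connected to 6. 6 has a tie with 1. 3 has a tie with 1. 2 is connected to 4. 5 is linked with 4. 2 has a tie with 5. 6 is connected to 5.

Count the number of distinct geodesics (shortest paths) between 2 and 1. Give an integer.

2

The shortest distance is 3. The length-3 paths are: 2–5–6–1; 2–4–6–1.
That gives 2 distinct shortest paths.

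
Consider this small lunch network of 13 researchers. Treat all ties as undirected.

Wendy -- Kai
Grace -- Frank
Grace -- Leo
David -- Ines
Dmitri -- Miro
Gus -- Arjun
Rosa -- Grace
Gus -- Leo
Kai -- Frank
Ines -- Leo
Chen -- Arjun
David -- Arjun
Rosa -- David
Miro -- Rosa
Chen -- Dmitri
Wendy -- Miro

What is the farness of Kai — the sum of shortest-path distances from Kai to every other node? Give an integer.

36

Distances from Kai: Arjun:5, Chen:4, David:4, Dmitri:3, Frank:1, Grace:2, Gus:4, Ines:4, Leo:3, Miro:2, Rosa:3, Wendy:1.
Sum = 5 + 4 + 4 + 3 + 1 + 2 + 4 + 4 + 3 + 2 + 3 + 1 = 36.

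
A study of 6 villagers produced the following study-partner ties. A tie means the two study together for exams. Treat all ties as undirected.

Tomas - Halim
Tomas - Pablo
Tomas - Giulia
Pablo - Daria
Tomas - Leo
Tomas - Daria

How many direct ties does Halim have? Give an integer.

Halim is directly tied to Tomas. That is 1 neighbor, so the degree of Halim is 1.

1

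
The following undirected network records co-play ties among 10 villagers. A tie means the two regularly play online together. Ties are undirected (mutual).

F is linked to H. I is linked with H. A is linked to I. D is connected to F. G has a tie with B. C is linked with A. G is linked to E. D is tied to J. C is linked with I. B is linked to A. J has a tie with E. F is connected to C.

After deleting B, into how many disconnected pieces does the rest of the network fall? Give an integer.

1

B's neighbors (A and G) remain reachable from one another through other ties, so the rest of the network stays in one piece.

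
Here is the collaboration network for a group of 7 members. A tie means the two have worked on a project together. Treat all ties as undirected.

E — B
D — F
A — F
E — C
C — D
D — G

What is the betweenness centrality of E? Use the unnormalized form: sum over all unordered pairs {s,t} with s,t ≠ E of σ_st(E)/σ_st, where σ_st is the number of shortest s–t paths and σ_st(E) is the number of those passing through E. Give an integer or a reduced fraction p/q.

Pairs whose geodesics pass through E — A–B: 1; F–B: 1; B–G: 1; B–C: 1; B–D: 1.
All other pairs contribute 0.
Summing the contributions gives betweenness(E) = 5.

5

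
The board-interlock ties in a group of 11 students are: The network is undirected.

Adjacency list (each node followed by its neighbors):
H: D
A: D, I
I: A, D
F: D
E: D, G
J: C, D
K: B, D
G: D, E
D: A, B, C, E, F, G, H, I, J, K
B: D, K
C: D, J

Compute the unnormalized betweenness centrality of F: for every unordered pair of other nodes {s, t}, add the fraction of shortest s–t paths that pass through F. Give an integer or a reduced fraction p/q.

0

No shortest path between any pair of other nodes passes through F.
Summing the contributions gives betweenness(F) = 0.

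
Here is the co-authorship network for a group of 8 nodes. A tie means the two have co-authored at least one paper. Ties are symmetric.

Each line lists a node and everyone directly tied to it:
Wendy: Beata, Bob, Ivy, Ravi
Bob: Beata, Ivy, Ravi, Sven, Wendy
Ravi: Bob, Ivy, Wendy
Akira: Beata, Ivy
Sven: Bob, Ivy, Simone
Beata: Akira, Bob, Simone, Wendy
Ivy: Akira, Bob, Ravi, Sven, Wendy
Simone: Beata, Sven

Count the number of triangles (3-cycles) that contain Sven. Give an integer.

Sven's neighbors: Bob, Ivy, and Simone.
Neighbor pairs that are themselves tied: Sven–Bob–Ivy. Each forms one triangle with Sven, for 1 in total.

1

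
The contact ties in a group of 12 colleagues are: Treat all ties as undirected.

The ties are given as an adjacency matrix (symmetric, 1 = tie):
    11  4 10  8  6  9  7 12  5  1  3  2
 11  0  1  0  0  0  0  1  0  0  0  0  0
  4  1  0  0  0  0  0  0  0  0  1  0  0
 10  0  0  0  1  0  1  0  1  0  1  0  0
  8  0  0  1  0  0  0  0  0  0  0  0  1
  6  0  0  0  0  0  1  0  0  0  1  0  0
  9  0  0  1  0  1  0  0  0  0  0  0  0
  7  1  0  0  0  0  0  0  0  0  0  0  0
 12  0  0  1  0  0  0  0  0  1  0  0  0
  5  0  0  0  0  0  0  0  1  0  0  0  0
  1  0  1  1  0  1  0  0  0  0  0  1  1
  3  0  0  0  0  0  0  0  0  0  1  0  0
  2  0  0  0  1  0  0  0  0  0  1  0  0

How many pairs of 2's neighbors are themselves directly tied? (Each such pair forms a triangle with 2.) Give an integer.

2's neighbors are 1 and 8, but none of them are tied to each other, so no triangle contains 2.

0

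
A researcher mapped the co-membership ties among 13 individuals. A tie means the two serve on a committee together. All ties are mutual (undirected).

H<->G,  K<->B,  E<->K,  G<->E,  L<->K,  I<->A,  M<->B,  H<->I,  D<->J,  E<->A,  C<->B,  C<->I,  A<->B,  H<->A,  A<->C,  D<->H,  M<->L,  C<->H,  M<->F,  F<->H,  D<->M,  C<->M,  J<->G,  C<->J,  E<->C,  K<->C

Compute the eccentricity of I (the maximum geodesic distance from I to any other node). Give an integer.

Distances from I: A:1, B:2, C:1, D:2, E:2, F:2, G:2, H:1, J:2, K:2, L:3, M:2.
The largest is 3 (to L), so the eccentricity of I is 3.

3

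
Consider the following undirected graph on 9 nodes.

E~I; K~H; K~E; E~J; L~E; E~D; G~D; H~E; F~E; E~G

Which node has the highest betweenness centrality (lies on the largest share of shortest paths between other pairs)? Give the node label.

E

Unnormalized betweenness of each node: D:0, E:26, F:0, G:0, H:0, I:0, J:0, K:0, L:0.
E has the largest value, 26, making it the main broker — the node through which the most shortest paths run.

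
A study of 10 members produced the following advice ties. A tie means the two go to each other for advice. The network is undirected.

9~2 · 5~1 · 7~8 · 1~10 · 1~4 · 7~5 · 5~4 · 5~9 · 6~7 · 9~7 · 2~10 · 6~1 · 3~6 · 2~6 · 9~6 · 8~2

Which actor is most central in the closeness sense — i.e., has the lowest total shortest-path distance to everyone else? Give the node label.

6

Farness (sum of distances to all others) for each node — 1:15, 2:15, 3:21, 4:19, 5:15, 6:13, 7:15, 8:19, 9:14, 10:18.
The smallest farness is 13, for 6, so 6 has the highest closeness.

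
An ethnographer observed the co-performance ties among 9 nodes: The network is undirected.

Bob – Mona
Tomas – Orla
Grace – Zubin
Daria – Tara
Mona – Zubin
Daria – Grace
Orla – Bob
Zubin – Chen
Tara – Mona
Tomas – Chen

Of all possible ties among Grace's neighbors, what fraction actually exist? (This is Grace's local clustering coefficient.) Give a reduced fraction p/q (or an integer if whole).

0

Grace's neighbors: Daria and Zubin (k = 2).
Possible neighbor pairs: C(2,2) = 1. Edges among them: none → e = 0.
Clustering(Grace) = 0/1.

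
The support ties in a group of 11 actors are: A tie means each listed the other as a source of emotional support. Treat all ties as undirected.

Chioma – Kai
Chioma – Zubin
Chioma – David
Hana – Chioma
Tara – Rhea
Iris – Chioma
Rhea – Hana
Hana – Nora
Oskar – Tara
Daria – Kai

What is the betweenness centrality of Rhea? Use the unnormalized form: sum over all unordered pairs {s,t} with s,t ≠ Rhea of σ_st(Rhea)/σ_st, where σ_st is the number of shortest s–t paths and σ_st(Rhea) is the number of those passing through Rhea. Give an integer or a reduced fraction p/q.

16

Pairs whose geodesics pass through Rhea — Oskar–Chioma: 1; Oskar–Daria: 1; Oskar–Kai: 1; Oskar–Nora: 1; Oskar–Hana: 1; Oskar–Zubin: 1; Oskar–David: 1; Oskar–Iris: 1; Chioma–Tara: 1; Daria–Tara: 1; Kai–Tara: 1; Nora–Tara: 1; Hana–Tara: 1; Tara–Zubin: 1 … (+2 more pairs).
All other pairs contribute 0.
Summing the contributions gives betweenness(Rhea) = 16.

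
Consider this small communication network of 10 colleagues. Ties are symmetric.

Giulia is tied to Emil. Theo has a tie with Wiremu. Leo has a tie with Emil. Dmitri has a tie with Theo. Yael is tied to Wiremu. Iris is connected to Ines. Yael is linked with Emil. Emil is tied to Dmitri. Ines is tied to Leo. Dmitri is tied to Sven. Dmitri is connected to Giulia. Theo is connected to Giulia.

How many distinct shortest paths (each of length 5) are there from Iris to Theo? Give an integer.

The shortest distance is 5. The length-5 paths are: Iris–Ines–Leo–Emil–Dmitri–Theo; Iris–Ines–Leo–Emil–Giulia–Theo.
That gives 2 distinct shortest paths.

2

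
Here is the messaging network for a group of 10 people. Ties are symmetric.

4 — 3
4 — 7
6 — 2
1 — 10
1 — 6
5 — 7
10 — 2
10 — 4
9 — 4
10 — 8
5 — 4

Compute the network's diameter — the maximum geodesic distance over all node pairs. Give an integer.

Eccentricity of each node (its greatest distance to any other): 1:3, 2:3, 3:4, 4:3, 5:4, 6:4, 7:4, 8:3, 9:4, 10:2.
The maximum eccentricity is 4, realized for instance by the pair 6–9 via 6 – 1 – 10 – 4 – 9. So the diameter is 4.

4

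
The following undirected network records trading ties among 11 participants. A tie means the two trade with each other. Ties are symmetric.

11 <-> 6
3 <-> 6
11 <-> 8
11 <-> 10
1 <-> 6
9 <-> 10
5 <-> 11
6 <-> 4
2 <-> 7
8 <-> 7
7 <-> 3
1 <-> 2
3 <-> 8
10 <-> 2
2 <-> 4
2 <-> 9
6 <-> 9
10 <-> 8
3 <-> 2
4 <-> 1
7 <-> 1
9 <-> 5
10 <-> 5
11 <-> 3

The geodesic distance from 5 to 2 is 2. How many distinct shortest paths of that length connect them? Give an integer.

The shortest distance is 2. The length-2 paths are: 5–9–2; 5–10–2.
That gives 2 distinct shortest paths.

2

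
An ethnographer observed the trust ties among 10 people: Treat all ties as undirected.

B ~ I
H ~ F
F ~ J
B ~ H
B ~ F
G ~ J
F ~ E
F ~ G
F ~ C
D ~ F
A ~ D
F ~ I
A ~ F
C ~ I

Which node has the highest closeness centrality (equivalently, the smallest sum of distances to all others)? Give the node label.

Farness (sum of distances to all others) for each node — A:16, B:15, C:16, D:16, E:17, F:9, G:16, H:16, I:15, J:16.
The smallest farness is 9, for F, so F has the highest closeness.

F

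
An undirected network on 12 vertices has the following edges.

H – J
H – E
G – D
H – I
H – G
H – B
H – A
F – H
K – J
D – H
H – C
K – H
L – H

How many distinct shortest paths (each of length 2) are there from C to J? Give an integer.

The shortest distance is 2, and the only length-2 path is C–H–J. So there is exactly 1 shortest path.

1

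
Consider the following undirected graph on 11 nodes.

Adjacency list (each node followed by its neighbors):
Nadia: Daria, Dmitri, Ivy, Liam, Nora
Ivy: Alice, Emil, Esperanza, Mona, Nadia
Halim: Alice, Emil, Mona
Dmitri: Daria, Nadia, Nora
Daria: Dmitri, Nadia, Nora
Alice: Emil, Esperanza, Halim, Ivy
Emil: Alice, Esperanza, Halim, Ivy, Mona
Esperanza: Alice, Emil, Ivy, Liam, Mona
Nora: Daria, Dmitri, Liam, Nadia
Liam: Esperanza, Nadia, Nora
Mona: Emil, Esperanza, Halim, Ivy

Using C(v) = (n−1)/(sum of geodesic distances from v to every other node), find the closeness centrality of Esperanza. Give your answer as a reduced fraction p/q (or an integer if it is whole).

10/17

Distances from Esperanza: Alice:1, Daria:3, Dmitri:3, Emil:1, Halim:2, Ivy:1, Liam:1, Mona:1, Nadia:2, Nora:2. Sum = 17.
n = 11, so closeness = 10/17.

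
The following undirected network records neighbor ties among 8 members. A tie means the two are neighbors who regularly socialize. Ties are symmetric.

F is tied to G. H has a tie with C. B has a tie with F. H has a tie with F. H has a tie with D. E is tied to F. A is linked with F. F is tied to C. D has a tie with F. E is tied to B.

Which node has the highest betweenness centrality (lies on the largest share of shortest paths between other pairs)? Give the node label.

Unnormalized betweenness of each node: A:0, B:0, C:0, D:0, E:0, F:35/2, G:0, H:1/2.
F has the largest value, 35/2, making it the main broker — the node through which the most shortest paths run.

F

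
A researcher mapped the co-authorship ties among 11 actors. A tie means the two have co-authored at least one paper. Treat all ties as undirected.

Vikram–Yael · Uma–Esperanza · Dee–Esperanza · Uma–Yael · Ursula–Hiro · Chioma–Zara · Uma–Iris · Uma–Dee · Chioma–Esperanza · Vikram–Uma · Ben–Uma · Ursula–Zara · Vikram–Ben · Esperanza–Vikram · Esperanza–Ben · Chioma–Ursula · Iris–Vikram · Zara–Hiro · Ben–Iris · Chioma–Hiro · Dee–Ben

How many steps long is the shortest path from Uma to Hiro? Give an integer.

One shortest route is Uma – Esperanza – Chioma – Hiro, which uses 3 edges, and at distance 2 from Uma we only reach {Chioma}, which does not include Hiro. So d(Uma,Hiro) = 3.

3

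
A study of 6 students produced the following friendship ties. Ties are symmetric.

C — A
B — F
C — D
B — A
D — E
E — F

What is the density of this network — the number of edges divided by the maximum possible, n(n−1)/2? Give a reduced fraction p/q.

There are 6 edges and 6 nodes, so the maximum possible is C(6,2) = 15.
Density = 6/15 = 2/5.

2/5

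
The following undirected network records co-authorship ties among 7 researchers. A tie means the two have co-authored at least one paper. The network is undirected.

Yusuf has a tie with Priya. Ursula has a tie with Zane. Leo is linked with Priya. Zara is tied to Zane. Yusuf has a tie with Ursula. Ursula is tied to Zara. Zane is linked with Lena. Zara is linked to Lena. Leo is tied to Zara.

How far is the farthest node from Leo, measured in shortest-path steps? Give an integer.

2

Distances from Leo: Lena:2, Priya:1, Ursula:2, Yusuf:2, Zane:2, Zara:1.
The largest is 2 (to Yusuf, Ursula, Lena, and Zane), so the eccentricity of Leo is 2.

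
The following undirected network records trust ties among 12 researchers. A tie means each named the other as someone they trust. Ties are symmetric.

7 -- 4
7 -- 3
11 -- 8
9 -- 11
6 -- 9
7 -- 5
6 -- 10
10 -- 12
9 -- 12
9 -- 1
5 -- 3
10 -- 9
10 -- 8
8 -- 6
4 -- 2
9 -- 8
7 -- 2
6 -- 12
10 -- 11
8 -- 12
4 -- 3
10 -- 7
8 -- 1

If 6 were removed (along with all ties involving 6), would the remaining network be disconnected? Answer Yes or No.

No

Even without 6, every remaining node can still reach every other (the residual graph is connected), so 6 is not a cut vertex.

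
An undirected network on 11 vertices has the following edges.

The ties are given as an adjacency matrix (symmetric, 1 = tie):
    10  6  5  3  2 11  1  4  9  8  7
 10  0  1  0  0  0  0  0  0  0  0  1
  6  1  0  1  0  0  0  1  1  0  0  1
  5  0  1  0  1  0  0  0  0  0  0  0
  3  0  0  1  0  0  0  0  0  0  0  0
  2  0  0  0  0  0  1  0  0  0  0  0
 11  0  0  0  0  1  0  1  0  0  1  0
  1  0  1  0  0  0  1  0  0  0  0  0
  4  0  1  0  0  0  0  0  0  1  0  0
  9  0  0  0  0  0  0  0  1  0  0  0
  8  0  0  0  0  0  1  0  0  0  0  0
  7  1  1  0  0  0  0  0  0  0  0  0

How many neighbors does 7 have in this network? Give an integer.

2

7 is directly tied to 6 and 10. That is 2 neighbors, so the degree of 7 is 2.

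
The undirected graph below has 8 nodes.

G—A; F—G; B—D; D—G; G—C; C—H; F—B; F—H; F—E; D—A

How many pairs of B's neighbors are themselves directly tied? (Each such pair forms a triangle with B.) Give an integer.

B's neighbors are D and F, but none of them are tied to each other, so no triangle contains B.

0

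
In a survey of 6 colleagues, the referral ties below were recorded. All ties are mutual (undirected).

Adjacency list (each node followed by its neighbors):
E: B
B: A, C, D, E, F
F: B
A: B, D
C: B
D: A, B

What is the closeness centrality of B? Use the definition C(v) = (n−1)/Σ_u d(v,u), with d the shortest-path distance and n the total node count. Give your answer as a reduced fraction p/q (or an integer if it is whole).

1

Distances from B: A:1, C:1, D:1, E:1, F:1. Sum = 5.
n = 6, so closeness = 5/5 = 1.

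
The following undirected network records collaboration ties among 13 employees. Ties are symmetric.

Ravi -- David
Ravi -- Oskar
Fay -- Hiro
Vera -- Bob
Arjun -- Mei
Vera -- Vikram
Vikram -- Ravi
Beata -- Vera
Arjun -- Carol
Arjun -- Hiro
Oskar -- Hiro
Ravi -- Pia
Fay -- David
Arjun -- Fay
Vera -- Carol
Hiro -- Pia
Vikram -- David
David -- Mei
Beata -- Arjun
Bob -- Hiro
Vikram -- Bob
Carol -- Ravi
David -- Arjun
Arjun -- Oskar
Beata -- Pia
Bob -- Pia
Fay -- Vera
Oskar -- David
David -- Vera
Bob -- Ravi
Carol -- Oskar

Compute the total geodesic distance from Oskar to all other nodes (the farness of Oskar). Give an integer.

19

Distances from Oskar: Arjun:1, Beata:2, Bob:2, Carol:1, David:1, Fay:2, Hiro:1, Mei:2, Pia:2, Ravi:1, Vera:2, Vikram:2.
Sum = 1 + 2 + 2 + 1 + 1 + 2 + 1 + 2 + 2 + 1 + 2 + 2 = 19.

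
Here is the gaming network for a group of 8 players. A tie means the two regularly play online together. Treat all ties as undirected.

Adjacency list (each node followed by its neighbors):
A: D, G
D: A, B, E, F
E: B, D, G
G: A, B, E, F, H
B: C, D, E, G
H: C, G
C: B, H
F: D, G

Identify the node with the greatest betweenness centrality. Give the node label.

G

Unnormalized betweenness of each node: A:9/20, B:269/60, C:7/10, D:19/6, E:9/20, F:9/20, G:122/15, H:7/6.
G has the largest value, 122/15, making it the main broker — the node through which the most shortest paths run.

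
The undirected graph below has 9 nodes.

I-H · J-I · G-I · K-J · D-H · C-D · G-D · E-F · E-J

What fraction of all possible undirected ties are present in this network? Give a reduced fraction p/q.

There are 9 edges and 9 nodes, so the maximum possible is C(9,2) = 36.
Density = 9/36 = 1/4.

1/4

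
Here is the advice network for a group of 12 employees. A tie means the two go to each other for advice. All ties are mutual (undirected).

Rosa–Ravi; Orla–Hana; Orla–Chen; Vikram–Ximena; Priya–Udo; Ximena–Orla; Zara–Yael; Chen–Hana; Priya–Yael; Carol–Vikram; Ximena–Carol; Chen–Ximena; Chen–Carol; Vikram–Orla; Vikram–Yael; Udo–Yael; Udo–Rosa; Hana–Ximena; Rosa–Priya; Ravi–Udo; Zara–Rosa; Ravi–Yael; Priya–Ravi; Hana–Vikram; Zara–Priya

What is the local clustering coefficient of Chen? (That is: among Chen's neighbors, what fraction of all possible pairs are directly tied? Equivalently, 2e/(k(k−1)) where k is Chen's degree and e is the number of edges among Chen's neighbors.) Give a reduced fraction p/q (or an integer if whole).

Chen's neighbors: Carol, Hana, Orla, and Ximena (k = 4).
Possible neighbor pairs: C(4,2) = 6. Edges among them: Carol–Ximena, Hana–Orla, Hana–Ximena, Orla–Ximena → e = 4.
Clustering(Chen) = 4/6 = 2/3.

2/3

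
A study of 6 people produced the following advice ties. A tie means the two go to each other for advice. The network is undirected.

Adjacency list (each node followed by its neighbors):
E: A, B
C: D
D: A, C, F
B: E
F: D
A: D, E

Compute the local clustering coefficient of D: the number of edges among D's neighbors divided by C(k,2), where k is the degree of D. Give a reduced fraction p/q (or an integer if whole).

0

D's neighbors: A, C, and F (k = 3).
Possible neighbor pairs: C(3,2) = 3. Edges among them: none → e = 0.
Clustering(D) = 0/3 = 0.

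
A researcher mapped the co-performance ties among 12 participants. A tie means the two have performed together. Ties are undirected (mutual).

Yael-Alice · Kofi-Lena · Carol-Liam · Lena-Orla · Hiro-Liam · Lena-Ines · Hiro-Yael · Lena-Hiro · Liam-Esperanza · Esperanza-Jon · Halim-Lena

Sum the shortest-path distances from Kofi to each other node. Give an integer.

Distances from Kofi: Alice:4, Carol:4, Esperanza:4, Halim:2, Hiro:2, Ines:2, Jon:5, Lena:1, Liam:3, Orla:2, Yael:3.
Sum = 4 + 4 + 4 + 2 + 2 + 2 + 5 + 1 + 3 + 2 + 3 = 32.

32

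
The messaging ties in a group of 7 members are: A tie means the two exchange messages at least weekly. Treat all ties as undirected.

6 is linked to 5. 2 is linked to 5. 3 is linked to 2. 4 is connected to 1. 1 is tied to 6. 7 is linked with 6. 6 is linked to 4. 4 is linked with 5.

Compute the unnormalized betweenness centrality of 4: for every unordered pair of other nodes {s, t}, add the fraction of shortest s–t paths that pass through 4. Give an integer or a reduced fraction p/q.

Pairs whose geodesics pass through 4 — 1–5: 1/2; 1–3: 1/2; 1–2: 1/2.
All other pairs contribute 0.
Summing the contributions gives betweenness(4) = 3/2.

3/2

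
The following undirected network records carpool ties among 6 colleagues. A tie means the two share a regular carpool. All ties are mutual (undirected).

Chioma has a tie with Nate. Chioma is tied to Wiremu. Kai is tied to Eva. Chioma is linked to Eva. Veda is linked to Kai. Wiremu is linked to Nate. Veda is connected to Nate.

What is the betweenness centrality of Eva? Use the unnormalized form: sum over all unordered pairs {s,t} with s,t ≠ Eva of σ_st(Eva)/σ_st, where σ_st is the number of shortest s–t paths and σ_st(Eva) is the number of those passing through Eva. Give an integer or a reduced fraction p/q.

3/2

Pairs whose geodesics pass through Eva — Wiremu–Kai: 1/2; Chioma–Kai: 1.
All other pairs contribute 0.
Summing the contributions gives betweenness(Eva) = 3/2.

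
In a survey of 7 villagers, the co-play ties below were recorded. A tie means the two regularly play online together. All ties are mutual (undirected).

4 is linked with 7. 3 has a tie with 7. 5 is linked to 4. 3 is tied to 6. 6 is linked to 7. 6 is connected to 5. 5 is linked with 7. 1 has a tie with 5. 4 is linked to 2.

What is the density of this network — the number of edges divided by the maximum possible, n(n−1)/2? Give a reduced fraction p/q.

3/7

There are 9 edges and 7 nodes, so the maximum possible is C(7,2) = 21.
Density = 9/21 = 3/7.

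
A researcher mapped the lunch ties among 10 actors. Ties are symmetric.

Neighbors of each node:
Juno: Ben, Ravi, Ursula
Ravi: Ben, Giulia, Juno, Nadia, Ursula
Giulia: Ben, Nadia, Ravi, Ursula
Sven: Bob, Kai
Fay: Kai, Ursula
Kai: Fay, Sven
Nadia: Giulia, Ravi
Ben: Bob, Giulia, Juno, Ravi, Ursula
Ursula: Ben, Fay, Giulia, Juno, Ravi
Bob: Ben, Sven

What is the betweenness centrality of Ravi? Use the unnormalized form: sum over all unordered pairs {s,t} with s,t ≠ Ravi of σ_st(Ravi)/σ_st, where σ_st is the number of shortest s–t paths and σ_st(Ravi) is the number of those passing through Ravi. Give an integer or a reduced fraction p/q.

13/3

Pairs whose geodesics pass through Ravi — Giulia–Juno: 1/3; Fay–Nadia: 1/2; Ursula–Nadia: 1/2; Juno–Nadia: 1; Nadia–Ben: 1/2; Nadia–Bob: 1/2; Nadia–Kai: 1/2; Nadia–Sven: 1/2.
All other pairs contribute 0.
Summing the contributions gives betweenness(Ravi) = 13/3.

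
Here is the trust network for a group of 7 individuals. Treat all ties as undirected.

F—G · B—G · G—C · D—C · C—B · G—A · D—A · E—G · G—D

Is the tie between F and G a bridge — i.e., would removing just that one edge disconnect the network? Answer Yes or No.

Without the F–G edge there is no alternate route between F and G, so the network disconnects. It is a bridge.

Yes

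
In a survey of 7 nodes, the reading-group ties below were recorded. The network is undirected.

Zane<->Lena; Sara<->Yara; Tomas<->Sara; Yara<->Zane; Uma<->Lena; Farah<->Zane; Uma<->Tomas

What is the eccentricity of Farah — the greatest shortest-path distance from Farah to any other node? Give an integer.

4

Distances from Farah: Lena:2, Sara:3, Tomas:4, Uma:3, Yara:2, Zane:1.
The largest is 4 (to Tomas), so the eccentricity of Farah is 4.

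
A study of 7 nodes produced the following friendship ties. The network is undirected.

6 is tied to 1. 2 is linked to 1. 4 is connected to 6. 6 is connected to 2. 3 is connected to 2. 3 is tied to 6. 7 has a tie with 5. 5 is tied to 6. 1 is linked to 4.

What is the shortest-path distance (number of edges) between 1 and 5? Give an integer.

One shortest route is 1 – 6 – 5, which uses 2 edges, and 1 and 5 are not directly tied, so nothing shorter exists. So d(1,5) = 2.

2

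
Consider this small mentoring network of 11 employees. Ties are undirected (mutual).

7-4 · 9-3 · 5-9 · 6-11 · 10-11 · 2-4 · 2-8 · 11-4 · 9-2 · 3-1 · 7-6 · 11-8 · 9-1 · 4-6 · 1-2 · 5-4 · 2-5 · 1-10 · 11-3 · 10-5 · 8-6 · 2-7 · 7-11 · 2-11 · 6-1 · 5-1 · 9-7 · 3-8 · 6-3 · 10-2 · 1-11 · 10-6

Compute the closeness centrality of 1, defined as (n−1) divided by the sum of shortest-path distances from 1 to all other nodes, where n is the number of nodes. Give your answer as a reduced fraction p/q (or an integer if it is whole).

10/13

Distances from 1: 2:1, 3:1, 4:2, 5:1, 6:1, 7:2, 8:2, 9:1, 10:1, 11:1. Sum = 13.
n = 11, so closeness = 10/13.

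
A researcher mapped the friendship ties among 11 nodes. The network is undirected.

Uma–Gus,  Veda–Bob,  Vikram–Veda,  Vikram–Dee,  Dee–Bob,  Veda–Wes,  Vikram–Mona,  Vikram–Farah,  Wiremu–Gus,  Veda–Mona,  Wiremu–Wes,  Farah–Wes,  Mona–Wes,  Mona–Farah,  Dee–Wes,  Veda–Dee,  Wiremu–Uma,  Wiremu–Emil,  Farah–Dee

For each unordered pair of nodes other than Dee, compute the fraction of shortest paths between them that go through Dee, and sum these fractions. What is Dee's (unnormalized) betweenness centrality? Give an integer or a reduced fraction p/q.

11/2

Pairs whose geodesics pass through Dee — Wes–Vikram: 1/4; Wes–Bob: 1/2; Farah–Veda: 1/4; Farah–Bob: 1; Vikram–Bob: 1/2; Vikram–Gus: 1/4; Vikram–Emil: 1/4; Vikram–Uma: 1/4; Vikram–Wiremu: 1/4; Bob–Gus: 1/2; Bob–Emil: 1/2; Bob–Uma: 1/2; Bob–Wiremu: 1/2.
All other pairs contribute 0.
Summing the contributions gives betweenness(Dee) = 11/2.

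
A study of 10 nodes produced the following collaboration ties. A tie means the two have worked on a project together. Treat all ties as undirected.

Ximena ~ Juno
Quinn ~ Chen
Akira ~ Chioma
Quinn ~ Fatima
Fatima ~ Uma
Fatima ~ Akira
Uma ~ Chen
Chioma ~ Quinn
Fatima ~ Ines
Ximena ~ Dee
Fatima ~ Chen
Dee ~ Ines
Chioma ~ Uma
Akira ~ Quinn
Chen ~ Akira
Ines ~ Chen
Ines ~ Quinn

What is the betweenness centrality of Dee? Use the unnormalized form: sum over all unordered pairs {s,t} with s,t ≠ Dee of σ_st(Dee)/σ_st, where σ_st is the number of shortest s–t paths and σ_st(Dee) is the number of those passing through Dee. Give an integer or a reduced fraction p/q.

14

Pairs whose geodesics pass through Dee — Ines–Juno: 1; Ines–Ximena: 1; Quinn–Juno: 1; Quinn–Ximena: 1; Uma–Juno: 2/2; Uma–Ximena: 2/2; Akira–Juno: 3/3; Akira–Ximena: 3/3; Chioma–Juno: 1; Chioma–Ximena: 1; Chen–Juno: 1; Chen–Ximena: 1; Fatima–Juno: 1; Fatima–Ximena: 1.
All other pairs contribute 0.
Summing the contributions gives betweenness(Dee) = 14.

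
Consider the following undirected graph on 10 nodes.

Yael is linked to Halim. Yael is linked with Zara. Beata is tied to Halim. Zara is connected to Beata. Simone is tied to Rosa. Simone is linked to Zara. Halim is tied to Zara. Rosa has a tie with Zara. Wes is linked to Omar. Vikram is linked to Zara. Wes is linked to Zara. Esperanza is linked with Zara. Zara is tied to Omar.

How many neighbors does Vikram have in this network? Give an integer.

1

Vikram is directly tied to Zara. That is 1 neighbor, so the degree of Vikram is 1.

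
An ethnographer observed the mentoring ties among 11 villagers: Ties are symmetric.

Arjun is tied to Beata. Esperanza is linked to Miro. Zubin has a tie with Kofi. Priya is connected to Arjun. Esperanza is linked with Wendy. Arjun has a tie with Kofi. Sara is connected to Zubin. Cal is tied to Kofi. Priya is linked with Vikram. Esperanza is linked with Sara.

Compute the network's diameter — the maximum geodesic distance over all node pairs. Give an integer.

7

Eccentricity of each node (its greatest distance to any other): Arjun:5, Beata:6, Cal:5, Esperanza:6, Kofi:4, Miro:7, Priya:6, Sara:5, Vikram:7, Wendy:7, Zubin:4.
The maximum eccentricity is 7, realized for instance by the pair Miro–Vikram via Miro – Esperanza – Sara – Zubin – Kofi – Arjun – Priya – Vikram. So the diameter is 7.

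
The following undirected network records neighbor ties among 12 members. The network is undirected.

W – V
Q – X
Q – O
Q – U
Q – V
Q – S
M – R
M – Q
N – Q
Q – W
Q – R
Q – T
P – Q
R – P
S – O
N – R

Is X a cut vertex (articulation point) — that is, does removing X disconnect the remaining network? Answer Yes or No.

No

Even without X, every remaining node can still reach every other (the residual graph is connected), so X is not a cut vertex.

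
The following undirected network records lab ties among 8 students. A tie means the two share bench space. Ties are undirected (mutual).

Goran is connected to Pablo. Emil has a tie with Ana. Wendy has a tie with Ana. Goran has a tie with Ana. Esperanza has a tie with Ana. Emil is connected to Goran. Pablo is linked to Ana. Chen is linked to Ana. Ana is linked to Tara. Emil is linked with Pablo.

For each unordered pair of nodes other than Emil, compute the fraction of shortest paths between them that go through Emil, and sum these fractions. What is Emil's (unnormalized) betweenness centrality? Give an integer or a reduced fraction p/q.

0

No shortest path between any pair of other nodes passes through Emil.
Summing the contributions gives betweenness(Emil) = 0.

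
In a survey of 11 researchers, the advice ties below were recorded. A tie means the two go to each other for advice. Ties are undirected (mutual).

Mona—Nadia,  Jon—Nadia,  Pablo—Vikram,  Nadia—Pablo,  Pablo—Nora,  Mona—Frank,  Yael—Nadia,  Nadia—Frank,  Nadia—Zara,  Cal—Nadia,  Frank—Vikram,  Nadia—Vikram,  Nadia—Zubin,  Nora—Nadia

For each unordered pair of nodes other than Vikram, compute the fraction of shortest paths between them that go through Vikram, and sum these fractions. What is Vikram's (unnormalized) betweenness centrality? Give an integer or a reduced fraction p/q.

Pairs whose geodesics pass through Vikram — Pablo–Frank: 1/2.
All other pairs contribute 0.
Summing the contributions gives betweenness(Vikram) = 1/2.

1/2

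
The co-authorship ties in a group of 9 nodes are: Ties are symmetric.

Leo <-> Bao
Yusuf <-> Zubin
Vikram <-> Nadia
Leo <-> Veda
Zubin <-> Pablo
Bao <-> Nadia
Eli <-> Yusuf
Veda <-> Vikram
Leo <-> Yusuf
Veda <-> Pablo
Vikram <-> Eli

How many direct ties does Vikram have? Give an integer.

Vikram is directly tied to Eli, Nadia, and Veda. That is 3 neighbors, so the degree of Vikram is 3.

3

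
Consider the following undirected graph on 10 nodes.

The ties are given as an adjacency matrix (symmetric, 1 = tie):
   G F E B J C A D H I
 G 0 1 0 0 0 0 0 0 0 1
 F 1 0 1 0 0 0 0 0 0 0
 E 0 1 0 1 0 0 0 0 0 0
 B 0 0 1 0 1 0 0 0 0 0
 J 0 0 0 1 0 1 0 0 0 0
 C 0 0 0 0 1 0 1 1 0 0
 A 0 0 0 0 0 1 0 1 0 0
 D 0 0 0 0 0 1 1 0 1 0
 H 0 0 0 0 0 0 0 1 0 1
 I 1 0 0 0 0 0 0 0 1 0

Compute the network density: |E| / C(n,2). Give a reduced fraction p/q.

11/45

There are 11 edges and 10 nodes, so the maximum possible is C(10,2) = 45.
Density = 11/45.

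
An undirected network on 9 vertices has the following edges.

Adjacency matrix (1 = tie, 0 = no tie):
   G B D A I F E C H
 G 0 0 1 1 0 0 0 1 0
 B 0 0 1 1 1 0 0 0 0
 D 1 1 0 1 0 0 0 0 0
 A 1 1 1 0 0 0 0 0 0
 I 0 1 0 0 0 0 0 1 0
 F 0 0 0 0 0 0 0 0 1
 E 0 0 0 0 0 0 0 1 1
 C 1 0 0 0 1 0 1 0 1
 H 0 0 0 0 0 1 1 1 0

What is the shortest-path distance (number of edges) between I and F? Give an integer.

3

One shortest route is I – C – H – F, which uses 3 edges, and at distance 2 from I we only reach {A, D, E, G, H}, which does not include F. So d(I,F) = 3.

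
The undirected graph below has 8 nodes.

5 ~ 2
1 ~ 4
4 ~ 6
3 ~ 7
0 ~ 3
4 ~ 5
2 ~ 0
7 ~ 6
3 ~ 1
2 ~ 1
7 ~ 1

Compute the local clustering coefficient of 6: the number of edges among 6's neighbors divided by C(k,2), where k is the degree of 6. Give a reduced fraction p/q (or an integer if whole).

0

6's neighbors: 4 and 7 (k = 2).
Possible neighbor pairs: C(2,2) = 1. Edges among them: none → e = 0.
Clustering(6) = 0/1.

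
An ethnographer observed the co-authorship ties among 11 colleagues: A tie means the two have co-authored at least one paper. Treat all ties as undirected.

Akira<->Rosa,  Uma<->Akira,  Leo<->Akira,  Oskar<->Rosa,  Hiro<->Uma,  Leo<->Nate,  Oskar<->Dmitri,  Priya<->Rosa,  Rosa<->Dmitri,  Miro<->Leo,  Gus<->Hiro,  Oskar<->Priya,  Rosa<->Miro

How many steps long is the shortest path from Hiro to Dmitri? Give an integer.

4

One shortest route is Hiro – Uma – Akira – Rosa – Dmitri, which uses 4 edges, and at distance 3 from Hiro we only reach {Leo, Rosa}, which does not include Dmitri. So d(Hiro,Dmitri) = 4.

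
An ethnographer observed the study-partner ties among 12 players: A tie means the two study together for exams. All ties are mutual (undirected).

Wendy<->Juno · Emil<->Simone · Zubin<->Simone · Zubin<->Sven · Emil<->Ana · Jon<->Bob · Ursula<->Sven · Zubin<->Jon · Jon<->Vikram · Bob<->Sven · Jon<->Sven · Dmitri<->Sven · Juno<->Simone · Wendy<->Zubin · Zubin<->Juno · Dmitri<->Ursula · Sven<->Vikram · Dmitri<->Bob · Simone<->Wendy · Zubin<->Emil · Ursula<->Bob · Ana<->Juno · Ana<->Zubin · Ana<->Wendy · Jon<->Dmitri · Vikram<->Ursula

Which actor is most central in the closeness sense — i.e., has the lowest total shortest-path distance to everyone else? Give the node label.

Zubin

Farness (sum of distances to all others) for each node — Ana:22, Bob:23, Dmitri:23, Emil:23, Jon:17, Juno:22, Simone:22, Sven:16, Ursula:23, Vikram:24, Wendy:22, Zubin:15.
The smallest farness is 15, for Zubin, so Zubin has the highest closeness.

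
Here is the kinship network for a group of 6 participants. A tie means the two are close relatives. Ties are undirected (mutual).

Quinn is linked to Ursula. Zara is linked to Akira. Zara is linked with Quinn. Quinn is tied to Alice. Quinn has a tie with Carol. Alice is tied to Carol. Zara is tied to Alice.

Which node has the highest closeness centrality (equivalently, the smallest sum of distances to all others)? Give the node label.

Farness (sum of distances to all others) for each node — Akira:11, Alice:7, Carol:9, Quinn:6, Ursula:10, Zara:7.
The smallest farness is 6, for Quinn, so Quinn has the highest closeness.

Quinn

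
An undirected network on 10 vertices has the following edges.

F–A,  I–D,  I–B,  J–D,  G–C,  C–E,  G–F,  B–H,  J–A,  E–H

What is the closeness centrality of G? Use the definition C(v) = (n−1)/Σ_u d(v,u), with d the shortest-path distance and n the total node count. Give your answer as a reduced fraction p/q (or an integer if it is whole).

9/25

Distances from G: A:2, B:4, C:1, D:4, E:2, F:1, H:3, I:5, J:3. Sum = 25.
n = 10, so closeness = 9/25.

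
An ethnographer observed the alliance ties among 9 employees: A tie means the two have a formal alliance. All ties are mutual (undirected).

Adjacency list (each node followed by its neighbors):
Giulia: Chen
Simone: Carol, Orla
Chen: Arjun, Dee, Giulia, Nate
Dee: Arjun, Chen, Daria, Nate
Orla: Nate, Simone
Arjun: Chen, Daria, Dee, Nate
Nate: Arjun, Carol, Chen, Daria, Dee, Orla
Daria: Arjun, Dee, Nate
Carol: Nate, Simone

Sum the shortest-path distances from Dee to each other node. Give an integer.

13

Distances from Dee: Arjun:1, Carol:2, Chen:1, Daria:1, Giulia:2, Nate:1, Orla:2, Simone:3.
Sum = 1 + 2 + 1 + 1 + 2 + 1 + 2 + 3 = 13.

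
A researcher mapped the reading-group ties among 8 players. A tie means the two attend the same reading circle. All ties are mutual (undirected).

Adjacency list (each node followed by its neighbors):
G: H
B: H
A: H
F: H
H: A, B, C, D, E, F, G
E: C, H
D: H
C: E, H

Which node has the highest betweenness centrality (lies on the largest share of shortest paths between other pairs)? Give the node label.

Unnormalized betweenness of each node: A:0, B:0, C:0, D:0, E:0, F:0, G:0, H:20.
H has the largest value, 20, making it the main broker — the node through which the most shortest paths run.

H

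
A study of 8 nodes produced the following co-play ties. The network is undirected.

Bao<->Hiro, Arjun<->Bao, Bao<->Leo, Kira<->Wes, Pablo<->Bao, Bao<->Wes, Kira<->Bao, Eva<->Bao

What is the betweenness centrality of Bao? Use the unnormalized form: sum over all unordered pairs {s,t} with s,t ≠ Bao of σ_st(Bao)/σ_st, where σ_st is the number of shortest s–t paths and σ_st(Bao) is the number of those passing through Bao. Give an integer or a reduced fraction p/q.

Pairs whose geodesics pass through Bao — Eva–Kira: 1; Eva–Hiro: 1; Eva–Pablo: 1; Eva–Wes: 1; Eva–Leo: 1; Eva–Arjun: 1; Kira–Hiro: 1; Kira–Pablo: 1; Kira–Leo: 1; Kira–Arjun: 1; Hiro–Pablo: 1; Hiro–Wes: 1; Hiro–Leo: 1; Hiro–Arjun: 1 … (+6 more pairs).
All other pairs contribute 0.
Summing the contributions gives betweenness(Bao) = 20.

20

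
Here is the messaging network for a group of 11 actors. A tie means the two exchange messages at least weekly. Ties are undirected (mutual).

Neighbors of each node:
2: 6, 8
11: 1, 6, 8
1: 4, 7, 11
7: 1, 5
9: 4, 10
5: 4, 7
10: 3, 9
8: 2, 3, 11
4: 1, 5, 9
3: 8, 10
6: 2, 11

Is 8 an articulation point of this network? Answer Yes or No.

No

Even without 8, every remaining node can still reach every other (the residual graph is connected), so 8 is not a cut vertex.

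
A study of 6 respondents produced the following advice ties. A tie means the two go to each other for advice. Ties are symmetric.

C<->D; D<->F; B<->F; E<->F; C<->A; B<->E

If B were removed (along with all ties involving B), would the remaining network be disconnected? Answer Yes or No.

Even without B, every remaining node can still reach every other (the residual graph is connected), so B is not a cut vertex.

No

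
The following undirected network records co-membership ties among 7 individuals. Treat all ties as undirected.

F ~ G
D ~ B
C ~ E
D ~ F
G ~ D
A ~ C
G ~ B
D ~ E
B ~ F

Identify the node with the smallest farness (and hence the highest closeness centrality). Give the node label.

D

Farness (sum of distances to all others) for each node — A:18, B:12, C:13, D:9, E:10, F:12, G:12.
The smallest farness is 9, for D, so D has the highest closeness.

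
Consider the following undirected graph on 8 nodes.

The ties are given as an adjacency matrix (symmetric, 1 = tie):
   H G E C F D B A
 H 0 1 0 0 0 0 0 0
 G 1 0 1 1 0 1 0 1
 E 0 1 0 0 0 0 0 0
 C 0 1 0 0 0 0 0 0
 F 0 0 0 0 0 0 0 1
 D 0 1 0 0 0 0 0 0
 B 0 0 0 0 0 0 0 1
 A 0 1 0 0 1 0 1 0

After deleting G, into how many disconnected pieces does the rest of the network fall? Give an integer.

5

Without G, the remaining ties split the others into: {H}; {E}; {C}; {A, B, F}; {D}.
That's 5 separate components.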